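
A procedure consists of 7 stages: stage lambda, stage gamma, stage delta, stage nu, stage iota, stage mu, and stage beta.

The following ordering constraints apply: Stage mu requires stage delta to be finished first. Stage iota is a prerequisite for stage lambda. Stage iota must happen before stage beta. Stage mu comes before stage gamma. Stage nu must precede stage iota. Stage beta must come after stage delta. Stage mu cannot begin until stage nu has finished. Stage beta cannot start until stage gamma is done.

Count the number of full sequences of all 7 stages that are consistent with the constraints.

23

2 stages have no prerequisites (stage delta, stage nu), so any of them could come first.
Enumerating by repeatedly choosing an available stage (one whose prerequisites are all placed) gives 23 distinct complete orderings.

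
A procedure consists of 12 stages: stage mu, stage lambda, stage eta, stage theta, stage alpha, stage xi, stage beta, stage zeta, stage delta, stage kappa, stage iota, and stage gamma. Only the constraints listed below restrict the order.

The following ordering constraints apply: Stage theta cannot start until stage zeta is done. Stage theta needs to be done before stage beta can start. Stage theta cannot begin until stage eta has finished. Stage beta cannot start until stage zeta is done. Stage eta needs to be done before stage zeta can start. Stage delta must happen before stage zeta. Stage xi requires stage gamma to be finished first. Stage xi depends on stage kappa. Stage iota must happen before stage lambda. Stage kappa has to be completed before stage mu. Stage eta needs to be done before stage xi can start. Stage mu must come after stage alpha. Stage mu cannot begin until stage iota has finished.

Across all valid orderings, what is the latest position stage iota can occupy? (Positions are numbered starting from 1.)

The stages that are forced after stage iota, directly or by a chain of constraints, are stage mu, stage lambda. That's 2 stages.
So at least 2 stages follow stage iota, putting stage iota no later than position 10. That position is achievable by scheduling everything else first.

10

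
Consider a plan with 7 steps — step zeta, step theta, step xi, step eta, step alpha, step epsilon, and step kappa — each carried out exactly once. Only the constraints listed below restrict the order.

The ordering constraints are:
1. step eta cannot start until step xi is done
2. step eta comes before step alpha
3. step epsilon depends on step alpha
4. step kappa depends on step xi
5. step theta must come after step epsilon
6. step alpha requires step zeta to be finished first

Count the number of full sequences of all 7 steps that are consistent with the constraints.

17

The steps with no prerequisites are step zeta, step xi; any of them can be placed first.
Counting all ways to extend the partial order to a total order gives 17.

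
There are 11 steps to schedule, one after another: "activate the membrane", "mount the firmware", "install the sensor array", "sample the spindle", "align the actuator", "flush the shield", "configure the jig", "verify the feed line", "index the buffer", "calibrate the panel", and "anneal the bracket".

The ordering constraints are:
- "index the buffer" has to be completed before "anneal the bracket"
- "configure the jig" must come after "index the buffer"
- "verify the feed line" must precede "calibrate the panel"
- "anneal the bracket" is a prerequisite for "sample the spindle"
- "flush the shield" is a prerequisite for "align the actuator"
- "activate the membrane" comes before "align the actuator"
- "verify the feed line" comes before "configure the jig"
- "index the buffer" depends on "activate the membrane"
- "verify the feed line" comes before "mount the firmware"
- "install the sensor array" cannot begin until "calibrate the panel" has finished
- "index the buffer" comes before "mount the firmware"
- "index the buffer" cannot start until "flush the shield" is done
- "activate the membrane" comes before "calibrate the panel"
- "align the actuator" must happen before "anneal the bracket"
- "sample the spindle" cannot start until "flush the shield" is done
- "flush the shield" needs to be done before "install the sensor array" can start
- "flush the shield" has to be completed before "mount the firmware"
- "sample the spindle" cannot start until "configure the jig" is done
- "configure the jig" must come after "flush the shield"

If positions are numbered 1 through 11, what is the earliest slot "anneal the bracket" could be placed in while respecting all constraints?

The steps that are forced before "anneal the bracket", directly or transitively, are "activate the membrane", "align the actuator", "flush the shield", "index the buffer". That's 4 steps.
So at minimum 4 steps come before "anneal the bracket", putting "anneal the bracket" no earlier than position 5. That position is achievable by scheduling exactly those predecessors first.

5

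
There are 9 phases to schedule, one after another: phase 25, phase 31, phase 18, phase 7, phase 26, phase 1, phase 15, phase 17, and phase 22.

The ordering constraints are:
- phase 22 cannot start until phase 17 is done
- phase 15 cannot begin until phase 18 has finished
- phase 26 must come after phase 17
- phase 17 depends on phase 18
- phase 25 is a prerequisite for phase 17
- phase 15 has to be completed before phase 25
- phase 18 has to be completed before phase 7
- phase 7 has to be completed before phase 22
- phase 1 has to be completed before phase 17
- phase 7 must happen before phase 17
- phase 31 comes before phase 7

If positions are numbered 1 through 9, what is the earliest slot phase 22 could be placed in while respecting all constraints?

8

Every phase that must precede phase 22 has to come before it. Tracing all chains that end at phase 22, those phases are: phase 25, phase 31, phase 18, phase 7, phase 1, phase 15, phase 17 — 7 in total.
So at minimum 7 phases come before phase 22, putting phase 22 no earlier than position 8. That position is achievable by scheduling exactly those predecessors first.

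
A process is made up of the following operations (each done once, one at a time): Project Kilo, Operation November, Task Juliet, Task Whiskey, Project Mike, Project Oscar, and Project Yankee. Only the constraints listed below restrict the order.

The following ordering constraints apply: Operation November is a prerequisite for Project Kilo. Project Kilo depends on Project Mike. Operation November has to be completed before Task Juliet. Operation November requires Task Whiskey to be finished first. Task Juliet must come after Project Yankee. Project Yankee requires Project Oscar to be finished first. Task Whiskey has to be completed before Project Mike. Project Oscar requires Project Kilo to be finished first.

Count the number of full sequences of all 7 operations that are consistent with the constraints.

Only Task Whiskey has no prerequisites, so it must go first.
Enumerating by repeatedly choosing an available operation (one whose prerequisites are all placed) gives 2 distinct complete orderings.

2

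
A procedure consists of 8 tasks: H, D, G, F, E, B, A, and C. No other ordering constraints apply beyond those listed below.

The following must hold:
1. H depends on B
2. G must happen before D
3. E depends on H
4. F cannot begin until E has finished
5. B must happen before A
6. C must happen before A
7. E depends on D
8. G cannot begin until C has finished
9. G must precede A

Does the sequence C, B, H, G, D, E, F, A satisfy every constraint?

Going through the constraints one by one, each required predecessor appears earlier in the sequence than its dependent — e.g. C (position 1) is before A (position 8), as required.

Yes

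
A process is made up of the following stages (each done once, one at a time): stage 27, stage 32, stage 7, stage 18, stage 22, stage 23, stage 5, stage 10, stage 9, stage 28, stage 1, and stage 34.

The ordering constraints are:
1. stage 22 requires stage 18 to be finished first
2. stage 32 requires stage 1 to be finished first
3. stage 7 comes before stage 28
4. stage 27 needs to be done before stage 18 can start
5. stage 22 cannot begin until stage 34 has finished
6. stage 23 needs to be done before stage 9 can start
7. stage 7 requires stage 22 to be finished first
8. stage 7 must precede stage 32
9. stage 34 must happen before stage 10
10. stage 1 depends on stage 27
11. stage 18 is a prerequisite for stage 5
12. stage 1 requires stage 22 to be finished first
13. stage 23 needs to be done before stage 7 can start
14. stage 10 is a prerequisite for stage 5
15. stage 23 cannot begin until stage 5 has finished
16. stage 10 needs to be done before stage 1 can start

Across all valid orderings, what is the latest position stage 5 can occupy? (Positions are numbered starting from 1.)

The stages that are forced after stage 5, directly or by a chain of constraints, are stage 32, stage 7, stage 23, stage 9, stage 28. That's 5 stages.
With 5 mandatory successors out of 12 stages total, the latest slot for stage 5 is 12−5 = 7, and it's reachable by doing all non-successors before stage 5.

7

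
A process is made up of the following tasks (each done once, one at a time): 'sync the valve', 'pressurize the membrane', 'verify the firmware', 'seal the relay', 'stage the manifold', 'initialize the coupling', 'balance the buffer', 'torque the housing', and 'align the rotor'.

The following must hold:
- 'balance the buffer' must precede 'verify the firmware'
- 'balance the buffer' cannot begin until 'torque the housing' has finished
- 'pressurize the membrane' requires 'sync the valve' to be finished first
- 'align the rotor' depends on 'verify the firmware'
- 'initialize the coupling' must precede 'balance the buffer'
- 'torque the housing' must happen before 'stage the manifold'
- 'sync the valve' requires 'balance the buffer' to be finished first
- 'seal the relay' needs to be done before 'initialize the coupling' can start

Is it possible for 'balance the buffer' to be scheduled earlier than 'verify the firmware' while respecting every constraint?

Every valid ordering already has 'balance the buffer' before 'verify the firmware' (the constraints require it), so in particular at least one does.

Yes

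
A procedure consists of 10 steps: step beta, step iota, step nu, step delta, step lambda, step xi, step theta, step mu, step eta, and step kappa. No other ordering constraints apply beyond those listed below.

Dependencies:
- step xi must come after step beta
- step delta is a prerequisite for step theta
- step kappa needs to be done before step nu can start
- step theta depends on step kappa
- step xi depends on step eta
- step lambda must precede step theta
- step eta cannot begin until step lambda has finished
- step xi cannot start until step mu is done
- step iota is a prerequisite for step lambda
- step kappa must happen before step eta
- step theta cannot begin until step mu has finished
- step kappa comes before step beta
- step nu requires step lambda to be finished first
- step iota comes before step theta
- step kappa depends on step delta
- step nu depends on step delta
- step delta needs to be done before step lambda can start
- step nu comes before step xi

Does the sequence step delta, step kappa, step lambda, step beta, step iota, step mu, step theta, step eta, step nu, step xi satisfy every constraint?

In the proposed order, step lambda appears before step iota.
Since step iota is required before step lambda, the ordering is invalid.

No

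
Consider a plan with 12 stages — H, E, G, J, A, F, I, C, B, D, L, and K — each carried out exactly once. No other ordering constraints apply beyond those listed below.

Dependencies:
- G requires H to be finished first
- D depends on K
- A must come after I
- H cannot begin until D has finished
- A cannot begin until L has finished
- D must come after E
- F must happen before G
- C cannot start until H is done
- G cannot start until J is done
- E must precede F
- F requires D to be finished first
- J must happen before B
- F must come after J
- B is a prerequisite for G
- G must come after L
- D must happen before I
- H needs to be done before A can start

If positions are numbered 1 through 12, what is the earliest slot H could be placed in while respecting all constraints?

4

The stages that are forced before H, directly or transitively, are E, D, K. That's 3 stages.
So at minimum 3 stages come before H, putting H no earlier than position 4. That position is achievable by scheduling exactly those predecessors first.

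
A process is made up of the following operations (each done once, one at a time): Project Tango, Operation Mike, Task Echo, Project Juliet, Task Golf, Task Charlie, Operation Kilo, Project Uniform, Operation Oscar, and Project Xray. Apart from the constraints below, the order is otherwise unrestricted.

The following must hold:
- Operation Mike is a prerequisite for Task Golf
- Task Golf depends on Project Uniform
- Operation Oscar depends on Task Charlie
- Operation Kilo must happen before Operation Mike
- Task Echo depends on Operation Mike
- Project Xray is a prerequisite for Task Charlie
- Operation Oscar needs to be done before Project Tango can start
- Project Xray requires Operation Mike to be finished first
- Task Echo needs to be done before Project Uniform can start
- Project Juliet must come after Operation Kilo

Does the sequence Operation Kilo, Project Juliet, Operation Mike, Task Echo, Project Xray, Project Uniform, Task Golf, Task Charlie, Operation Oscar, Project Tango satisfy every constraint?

Yes

Going through the constraints one by one, each required predecessor appears earlier in the sequence than its dependent — e.g. Operation Mike (position 3) is before Task Golf (position 7), as required.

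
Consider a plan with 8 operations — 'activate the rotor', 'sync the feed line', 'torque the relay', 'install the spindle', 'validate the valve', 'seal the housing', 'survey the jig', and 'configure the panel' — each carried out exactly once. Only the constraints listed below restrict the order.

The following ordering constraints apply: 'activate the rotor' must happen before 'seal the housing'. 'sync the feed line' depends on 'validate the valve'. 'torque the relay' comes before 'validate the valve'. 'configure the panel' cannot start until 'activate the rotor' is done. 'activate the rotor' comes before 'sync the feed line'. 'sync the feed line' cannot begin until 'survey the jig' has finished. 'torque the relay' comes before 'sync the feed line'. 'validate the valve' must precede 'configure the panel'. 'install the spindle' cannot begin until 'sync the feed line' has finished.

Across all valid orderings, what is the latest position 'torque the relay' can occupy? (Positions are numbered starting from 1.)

The operations that are forced after 'torque the relay', directly or by a chain of constraints, are 'sync the feed line', 'install the spindle', 'validate the valve', 'configure the panel'. That's 4 operations.
With 4 mandatory successors out of 8 operations total, the latest slot for 'torque the relay' is 8−4 = 4, and it's reachable by doing all non-successors before 'torque the relay'.

4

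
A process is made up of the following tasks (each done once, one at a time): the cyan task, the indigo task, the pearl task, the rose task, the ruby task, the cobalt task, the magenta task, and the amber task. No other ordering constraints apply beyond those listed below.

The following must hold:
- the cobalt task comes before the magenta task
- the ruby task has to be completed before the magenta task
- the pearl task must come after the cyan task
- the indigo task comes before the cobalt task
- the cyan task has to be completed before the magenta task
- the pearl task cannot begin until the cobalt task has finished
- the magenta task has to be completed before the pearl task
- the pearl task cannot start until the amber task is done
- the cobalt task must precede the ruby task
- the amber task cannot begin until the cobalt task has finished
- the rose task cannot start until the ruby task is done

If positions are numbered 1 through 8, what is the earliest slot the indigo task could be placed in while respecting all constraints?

The indigo task has no prerequisites at all, so it can go in position 1.

1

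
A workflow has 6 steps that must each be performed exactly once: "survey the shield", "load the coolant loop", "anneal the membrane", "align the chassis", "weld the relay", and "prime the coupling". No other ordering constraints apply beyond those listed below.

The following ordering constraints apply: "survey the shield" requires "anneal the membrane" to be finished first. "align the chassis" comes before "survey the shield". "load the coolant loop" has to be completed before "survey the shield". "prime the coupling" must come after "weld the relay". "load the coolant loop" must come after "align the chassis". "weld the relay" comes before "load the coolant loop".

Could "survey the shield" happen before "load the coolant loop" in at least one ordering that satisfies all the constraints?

No

Following "load the coolant loop" → "survey the shield", "load the coolant loop" must precede "survey the shield" in every valid ordering.
So no valid ordering can have "survey the shield" before "load the coolant loop".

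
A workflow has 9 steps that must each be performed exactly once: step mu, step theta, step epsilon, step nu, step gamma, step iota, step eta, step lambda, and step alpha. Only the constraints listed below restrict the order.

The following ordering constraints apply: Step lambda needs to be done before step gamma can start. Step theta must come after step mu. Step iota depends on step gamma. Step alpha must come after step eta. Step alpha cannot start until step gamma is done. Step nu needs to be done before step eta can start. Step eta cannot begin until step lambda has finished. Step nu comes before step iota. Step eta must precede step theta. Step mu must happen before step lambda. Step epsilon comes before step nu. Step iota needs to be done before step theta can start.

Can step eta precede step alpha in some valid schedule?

Yes

The constraints force step eta before step alpha, so yes — every valid ordering has step eta earlier.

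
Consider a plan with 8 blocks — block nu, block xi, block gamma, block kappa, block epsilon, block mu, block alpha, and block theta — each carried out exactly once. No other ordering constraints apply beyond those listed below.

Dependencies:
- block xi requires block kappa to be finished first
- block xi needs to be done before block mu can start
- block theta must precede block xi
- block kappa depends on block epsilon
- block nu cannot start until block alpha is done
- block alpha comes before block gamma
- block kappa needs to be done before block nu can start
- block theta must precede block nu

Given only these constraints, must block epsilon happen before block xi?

Chaining the stated constraints: block epsilon → block kappa → block xi.
Hence block epsilon necessarily comes before block xi.

Yes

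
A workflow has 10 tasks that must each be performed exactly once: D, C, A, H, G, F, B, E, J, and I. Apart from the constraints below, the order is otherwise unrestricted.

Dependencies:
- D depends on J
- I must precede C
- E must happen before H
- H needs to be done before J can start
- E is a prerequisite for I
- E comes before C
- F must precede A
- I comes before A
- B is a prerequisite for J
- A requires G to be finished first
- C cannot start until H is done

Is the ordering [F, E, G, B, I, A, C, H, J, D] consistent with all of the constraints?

No

Here H comes after C.
But one of the constraints requires H before C, so this ordering violates it.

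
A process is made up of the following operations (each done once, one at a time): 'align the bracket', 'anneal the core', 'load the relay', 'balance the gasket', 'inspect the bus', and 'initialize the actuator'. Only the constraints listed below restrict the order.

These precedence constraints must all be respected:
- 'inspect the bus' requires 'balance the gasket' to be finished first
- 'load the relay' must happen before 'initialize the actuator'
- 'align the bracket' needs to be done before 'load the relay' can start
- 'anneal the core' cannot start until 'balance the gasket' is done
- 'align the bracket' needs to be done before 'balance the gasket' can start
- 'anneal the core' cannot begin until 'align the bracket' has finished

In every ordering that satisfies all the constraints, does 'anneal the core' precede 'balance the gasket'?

No

The constraints actually force 'balance the gasket' before 'anneal the core' (via 'balance the gasket' → 'anneal the core'), not the other way around.
So 'anneal the core' does not have to come before 'balance the gasket' — it cannot.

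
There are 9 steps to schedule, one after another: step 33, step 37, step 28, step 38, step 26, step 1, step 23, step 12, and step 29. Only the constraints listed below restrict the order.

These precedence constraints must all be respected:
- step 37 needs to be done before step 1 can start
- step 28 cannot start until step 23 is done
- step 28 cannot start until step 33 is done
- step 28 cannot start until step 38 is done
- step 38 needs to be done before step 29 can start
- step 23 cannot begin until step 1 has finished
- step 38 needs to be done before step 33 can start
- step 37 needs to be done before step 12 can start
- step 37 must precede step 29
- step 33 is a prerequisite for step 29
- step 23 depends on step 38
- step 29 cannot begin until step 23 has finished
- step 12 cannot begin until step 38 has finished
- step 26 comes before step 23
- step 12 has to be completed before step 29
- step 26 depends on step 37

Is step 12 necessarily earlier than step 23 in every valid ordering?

Nothing in the constraints links step 12 and step 23; they are unordered relative to each other.
There exist valid orderings with step 23 before step 12, so step 12 is not required to come first.

No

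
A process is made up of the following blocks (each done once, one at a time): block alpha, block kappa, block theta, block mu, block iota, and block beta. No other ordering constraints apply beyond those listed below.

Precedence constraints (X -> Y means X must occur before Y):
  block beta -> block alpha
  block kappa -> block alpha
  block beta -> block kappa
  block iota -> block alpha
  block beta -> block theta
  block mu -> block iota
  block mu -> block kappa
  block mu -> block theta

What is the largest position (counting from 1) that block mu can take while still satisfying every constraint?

2

Following every chain forward from block mu, the blocks that must come later are block alpha, block kappa, block theta, block iota — 4 of them.
With 4 mandatory successors out of 6 blocks total, the latest slot for block mu is 6−4 = 2, and it's reachable by doing all non-successors before block mu.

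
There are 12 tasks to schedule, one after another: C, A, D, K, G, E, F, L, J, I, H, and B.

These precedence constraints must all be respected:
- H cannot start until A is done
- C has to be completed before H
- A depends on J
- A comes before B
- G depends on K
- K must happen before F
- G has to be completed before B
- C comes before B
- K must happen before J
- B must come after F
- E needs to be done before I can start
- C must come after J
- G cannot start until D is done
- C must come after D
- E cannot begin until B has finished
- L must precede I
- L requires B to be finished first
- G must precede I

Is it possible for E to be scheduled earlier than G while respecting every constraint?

Following G → B → E, G must precede E in every valid ordering.
Hence E can never be scheduled before G.

No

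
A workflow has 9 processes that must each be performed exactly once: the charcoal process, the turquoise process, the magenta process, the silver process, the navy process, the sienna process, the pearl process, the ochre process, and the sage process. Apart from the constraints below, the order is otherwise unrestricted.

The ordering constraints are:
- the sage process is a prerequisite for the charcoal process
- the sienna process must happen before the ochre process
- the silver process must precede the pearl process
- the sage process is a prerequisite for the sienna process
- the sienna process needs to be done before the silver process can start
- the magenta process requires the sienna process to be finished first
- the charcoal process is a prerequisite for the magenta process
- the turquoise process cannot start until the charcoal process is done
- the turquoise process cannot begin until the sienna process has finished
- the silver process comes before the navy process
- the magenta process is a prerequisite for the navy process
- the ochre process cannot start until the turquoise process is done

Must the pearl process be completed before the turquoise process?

The pearl process and the turquoise process are not related by any chain of constraints.
There exist valid orderings with the turquoise process before the pearl process, so the pearl process is not required to come first.

No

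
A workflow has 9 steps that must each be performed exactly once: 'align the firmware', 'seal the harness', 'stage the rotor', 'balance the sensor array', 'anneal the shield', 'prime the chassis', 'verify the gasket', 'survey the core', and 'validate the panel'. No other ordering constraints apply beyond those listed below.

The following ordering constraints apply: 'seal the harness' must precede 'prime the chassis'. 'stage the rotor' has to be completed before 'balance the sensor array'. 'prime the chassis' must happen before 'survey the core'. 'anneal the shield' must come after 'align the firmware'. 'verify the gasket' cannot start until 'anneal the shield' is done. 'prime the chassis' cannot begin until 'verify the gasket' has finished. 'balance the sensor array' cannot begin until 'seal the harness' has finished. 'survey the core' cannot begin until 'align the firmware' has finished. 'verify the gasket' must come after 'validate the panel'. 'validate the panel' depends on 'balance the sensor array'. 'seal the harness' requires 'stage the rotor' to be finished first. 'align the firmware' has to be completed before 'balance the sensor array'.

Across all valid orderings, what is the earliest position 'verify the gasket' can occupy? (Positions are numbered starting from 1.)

7

The steps that are forced before 'verify the gasket', directly or transitively, are 'align the firmware', 'seal the harness', 'stage the rotor', 'balance the sensor array', 'anneal the shield', 'validate the panel'. That's 6 steps.
With 6 mandatory predecessors, the earliest 'verify the gasket' can sit is position 6+1 = 7, and placing just those 6 first achieves it.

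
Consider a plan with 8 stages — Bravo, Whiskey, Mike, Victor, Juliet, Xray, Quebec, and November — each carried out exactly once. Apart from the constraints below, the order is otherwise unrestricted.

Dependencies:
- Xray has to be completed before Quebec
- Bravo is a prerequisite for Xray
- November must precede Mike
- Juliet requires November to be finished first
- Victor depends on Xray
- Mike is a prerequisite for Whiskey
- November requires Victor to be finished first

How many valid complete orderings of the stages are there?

18

Only Bravo has no prerequisites, so it must go first.
Enumerating by repeatedly choosing an available stage (one whose prerequisites are all placed) gives 18 distinct complete orderings.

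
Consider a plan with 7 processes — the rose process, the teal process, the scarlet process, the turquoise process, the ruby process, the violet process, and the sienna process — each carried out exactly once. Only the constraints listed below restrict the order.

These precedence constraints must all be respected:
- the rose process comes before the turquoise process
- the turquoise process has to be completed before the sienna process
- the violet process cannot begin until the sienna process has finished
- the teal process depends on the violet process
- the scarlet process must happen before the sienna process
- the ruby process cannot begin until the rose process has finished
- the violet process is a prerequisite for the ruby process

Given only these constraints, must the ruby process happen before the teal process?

The ruby process and the teal process are not related by any chain of constraints.
So the ruby process can come before the teal process or after — it is not forced.

No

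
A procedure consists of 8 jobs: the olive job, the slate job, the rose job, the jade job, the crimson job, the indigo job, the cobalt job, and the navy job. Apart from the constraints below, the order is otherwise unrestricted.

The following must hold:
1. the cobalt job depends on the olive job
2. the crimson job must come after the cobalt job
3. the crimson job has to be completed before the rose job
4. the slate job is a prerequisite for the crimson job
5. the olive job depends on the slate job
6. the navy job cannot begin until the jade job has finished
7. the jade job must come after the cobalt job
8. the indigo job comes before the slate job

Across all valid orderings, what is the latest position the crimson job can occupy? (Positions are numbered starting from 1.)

Following the constraints forward from the crimson job, its only required successor is the rose job.
With 1 mandatory successor out of 8 jobs total, the latest slot for the crimson job is 8−1 = 7, and it's reachable by doing all non-successors before the crimson job.

7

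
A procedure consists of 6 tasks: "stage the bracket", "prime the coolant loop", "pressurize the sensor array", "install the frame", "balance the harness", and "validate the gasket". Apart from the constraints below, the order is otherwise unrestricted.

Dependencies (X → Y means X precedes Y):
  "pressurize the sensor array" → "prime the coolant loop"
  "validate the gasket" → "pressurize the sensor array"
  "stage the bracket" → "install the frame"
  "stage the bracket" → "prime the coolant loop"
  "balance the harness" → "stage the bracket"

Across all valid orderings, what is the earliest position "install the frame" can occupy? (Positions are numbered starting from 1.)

The tasks that are forced before "install the frame", directly or transitively, are "stage the bracket", "balance the harness". That's 2 tasks.
With 2 mandatory predecessors, the earliest "install the frame" can sit is position 2+1 = 3, and placing just those 2 first achieves it.

3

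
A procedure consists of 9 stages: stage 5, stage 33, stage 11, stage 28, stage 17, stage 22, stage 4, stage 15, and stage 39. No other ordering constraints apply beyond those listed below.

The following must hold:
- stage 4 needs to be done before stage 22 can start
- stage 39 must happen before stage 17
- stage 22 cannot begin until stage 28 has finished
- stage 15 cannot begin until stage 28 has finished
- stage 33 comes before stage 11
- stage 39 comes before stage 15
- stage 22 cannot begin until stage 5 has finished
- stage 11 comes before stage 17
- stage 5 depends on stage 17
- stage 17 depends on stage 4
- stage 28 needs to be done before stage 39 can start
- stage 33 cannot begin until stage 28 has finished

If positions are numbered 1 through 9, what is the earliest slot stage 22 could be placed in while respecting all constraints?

8

Every stage that must precede stage 22 has to come before it. Tracing all chains that end at stage 22, those stages are: stage 5, stage 33, stage 11, stage 28, stage 17, stage 4, stage 39 — 7 in total.
With 7 mandatory predecessors, the earliest stage 22 can sit is position 7+1 = 8, and placing just those 7 first achieves it.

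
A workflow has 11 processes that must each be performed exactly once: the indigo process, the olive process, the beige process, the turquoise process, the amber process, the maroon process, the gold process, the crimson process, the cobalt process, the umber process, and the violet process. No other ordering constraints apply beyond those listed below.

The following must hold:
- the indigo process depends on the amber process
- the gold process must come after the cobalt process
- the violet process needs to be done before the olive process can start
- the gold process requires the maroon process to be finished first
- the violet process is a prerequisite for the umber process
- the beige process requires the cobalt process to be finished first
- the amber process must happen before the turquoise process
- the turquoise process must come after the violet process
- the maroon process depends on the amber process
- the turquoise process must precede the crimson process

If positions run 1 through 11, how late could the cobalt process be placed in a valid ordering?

9

Following every chain forward from the cobalt process, the processes that must come later are the beige process, the gold process — 2 of them.
With 2 mandatory successors out of 11 processes total, the latest slot for the cobalt process is 11−2 = 9, and it's reachable by doing all non-successors before the cobalt process.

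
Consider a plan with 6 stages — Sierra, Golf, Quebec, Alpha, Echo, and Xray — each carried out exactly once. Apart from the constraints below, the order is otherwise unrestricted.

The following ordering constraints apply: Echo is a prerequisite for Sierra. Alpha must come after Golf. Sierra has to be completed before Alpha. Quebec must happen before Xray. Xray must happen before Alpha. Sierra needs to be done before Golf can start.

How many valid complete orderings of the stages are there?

The stages with no prerequisites are Quebec, Echo; any of them can be placed first.
Counting all ways to extend the partial order to a total order gives 10.

10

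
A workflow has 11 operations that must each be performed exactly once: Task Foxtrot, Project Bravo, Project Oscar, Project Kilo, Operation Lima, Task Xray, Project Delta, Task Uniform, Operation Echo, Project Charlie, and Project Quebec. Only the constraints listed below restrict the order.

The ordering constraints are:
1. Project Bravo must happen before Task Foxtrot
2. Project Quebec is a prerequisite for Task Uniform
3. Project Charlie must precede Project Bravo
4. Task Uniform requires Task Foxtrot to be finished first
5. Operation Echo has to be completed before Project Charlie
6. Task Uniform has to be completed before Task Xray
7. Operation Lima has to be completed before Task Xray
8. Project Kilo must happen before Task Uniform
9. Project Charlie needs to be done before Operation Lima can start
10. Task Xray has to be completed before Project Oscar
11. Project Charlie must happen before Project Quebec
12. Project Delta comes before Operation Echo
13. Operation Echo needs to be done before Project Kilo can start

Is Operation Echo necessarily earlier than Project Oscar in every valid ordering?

Yes

Tracing the constraints gives a chain: Operation Echo → Project Charlie → Operation Lima → Task Xray → Project Oscar.
Hence Operation Echo necessarily comes before Project Oscar.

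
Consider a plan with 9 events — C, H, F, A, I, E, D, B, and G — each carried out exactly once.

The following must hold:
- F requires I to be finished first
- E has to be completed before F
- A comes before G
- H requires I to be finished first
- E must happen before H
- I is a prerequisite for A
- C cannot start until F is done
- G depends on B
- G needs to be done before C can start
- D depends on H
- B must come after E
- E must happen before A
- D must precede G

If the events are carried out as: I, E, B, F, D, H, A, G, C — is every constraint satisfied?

In the proposed order, D appears before H.
But one of the constraints requires H before D, so this ordering violates it.

No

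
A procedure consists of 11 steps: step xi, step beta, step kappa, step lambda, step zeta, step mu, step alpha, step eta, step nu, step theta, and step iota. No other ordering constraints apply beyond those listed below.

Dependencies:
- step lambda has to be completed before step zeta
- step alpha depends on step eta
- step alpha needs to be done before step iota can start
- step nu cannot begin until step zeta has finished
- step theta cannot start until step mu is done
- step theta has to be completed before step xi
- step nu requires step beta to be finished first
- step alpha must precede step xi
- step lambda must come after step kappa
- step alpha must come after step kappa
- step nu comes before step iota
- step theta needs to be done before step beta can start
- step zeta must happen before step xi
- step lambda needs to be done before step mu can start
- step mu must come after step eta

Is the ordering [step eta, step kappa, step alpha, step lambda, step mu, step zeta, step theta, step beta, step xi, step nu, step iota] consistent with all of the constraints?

Yes

Checking each listed constraint against this order: for instance, step alpha is in position 3 and step iota in position 11, so that constraint holds — and the remaining constraints check out the same way.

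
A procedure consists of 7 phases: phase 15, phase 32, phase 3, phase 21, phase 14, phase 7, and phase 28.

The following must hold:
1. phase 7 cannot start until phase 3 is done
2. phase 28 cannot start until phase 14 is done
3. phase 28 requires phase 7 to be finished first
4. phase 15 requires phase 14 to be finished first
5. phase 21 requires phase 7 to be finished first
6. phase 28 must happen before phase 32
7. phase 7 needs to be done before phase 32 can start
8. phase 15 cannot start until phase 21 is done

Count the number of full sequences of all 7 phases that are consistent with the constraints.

21

The phases with no prerequisites are phase 3, phase 14; any of them can be placed first.
Counting all ways to extend the partial order to a total order gives 21.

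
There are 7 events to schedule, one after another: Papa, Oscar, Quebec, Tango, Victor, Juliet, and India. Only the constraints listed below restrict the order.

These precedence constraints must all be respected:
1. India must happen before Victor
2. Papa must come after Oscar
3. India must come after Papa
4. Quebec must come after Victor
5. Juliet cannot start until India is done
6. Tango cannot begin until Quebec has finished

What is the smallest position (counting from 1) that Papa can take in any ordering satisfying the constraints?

2

Working backwards through the constraints from Papa, its only required predecessor is Oscar.
With 1 mandatory predecessor, the earliest Papa can sit is position 1+1 = 2, and placing just that one first achieves it.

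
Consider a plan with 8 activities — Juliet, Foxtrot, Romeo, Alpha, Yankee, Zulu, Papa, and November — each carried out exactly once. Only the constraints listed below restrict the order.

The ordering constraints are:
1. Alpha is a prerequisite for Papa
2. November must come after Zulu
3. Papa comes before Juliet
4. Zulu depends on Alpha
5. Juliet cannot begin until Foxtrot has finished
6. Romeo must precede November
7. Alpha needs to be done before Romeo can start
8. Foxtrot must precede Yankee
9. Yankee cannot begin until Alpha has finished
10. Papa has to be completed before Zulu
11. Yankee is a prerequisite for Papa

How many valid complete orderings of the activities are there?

31

2 activities have no prerequisites (Foxtrot, Alpha), so any of them could come first.
Counting all ways to extend the partial order to a total order gives 31.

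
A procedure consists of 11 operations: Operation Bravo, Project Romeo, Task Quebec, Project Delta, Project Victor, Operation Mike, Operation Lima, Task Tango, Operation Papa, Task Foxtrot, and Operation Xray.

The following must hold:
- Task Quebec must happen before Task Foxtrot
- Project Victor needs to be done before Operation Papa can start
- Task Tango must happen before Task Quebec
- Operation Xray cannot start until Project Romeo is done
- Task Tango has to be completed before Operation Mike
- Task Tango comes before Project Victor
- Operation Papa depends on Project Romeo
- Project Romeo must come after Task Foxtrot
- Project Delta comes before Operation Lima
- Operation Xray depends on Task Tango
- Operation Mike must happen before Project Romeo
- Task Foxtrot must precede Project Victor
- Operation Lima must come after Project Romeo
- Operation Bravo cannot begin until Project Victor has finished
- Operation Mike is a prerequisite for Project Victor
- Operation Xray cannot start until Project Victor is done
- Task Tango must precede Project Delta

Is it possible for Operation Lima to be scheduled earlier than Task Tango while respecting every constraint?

Following Task Tango → Project Delta → Operation Lima, Task Tango must precede Operation Lima in every valid ordering.
Hence Operation Lima can never be scheduled before Task Tango.

No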